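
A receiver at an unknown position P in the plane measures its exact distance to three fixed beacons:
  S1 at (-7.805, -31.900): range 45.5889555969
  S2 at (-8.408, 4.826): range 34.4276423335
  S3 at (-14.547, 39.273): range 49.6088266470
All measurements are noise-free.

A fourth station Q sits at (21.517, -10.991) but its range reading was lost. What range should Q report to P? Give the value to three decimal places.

eq1: (x + 7.805)² + (y + 31.900)² = 45.5889555969²
eq2: (x + 8.408)² + (y − 4.826)² = 34.4276423335²
eq3: (x + 14.547)² + (y − 39.273)² = 49.6088266470²
eq3−eq1, eq3−eq2 (x²,y² cancel):
  13.484·x − 142.346·y = -292.772904
  12.278·x − 68.894·y = -384.225873
det = 13.484·-68.894 − -142.346·12.278 = 818.757492
x = (-292.772904·-68.894 − -142.346·-384.225873) / 818.757492 = -42.164768
y = (13.484·-384.225873 − -292.772904·12.278) / 818.757492 = -1.937370
|P − Q| = √((-42.164768 − 21.517)² + (-1.937370 − -10.991)²) = 64.322125

64.322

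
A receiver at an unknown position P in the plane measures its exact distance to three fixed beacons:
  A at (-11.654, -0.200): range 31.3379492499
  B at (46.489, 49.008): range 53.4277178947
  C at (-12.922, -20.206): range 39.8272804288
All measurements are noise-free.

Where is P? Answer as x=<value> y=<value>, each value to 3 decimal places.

x=19.532 y=2.879

eq1: (x + 11.654)² + (y + 0.200)² = 31.3379492499²
eq2: (x − 46.489)² + (y − 49.008)² = 53.4277178947²
eq3: (x + 12.922)² + (y + 20.206)² = 39.8272804288²
eq3−eq1, eq3−eq2 (x²,y² cancel):
  2.536·x + 40.012·y = 164.740399
  118.822·x + 138.428·y = 2719.441892
det = 2.536·138.428 − 40.012·118.822 = -4403.252456
x = (164.740399·138.428 − 40.012·2719.441892) / -4403.252456 = 19.532295
y = (2.536·2719.441892 − 164.740399·118.822) / -4403.252456 = 2.879299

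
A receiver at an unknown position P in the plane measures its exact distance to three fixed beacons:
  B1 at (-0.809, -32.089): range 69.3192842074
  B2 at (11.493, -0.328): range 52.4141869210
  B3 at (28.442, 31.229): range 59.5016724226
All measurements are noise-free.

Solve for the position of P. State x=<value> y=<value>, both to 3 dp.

x=-31.052 y=30.285

eq1: (x + 0.809)² + (y + 32.089)² = 69.3192842074²
eq2: (x − 11.493)² + (y + 0.328)² = 52.4141869210²
eq3: (x − 28.442)² + (y − 31.229)² = 59.5016724226²
eq1−eq3, eq1−eq2 (x²,y² cancel):
  58.502·x + 126.636·y = 2018.553545
  24.604·x + 63.522·y = 1159.754403
det = 58.502·63.522 − 126.636·24.604 = 600.411900
x = (2018.553545·63.522 − 126.636·1159.754403) / 600.411900 = -31.052183
y = (58.502·1159.754403 − 2018.553545·24.604) / 600.411900 = 30.284977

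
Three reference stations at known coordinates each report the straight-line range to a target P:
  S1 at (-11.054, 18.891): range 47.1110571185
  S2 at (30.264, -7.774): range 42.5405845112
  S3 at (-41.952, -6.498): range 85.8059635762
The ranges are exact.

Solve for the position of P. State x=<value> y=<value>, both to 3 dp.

x=33.341 y=34.655

eq1: (x + 11.054)² + (y − 18.891)² = 47.1110571185²
eq2: (x − 30.264)² + (y + 7.774)² = 42.5405845112²
eq3: (x + 41.952)² + (y + 6.498)² = 85.8059635762²
eq3−eq2, eq3−eq1 (x²,y² cancel):
  144.432·x − 2.552·y = 4727.112519
  61.796·x + 50.778·y = 3820.078171
det = 144.432·50.778 − -2.552·61.796 = 7491.671488
x = (4727.112519·50.778 − -2.552·3820.078171) / 7491.671488 = 33.341312
y = (144.432·3820.078171 − 4727.112519·61.796) / 7491.671488 = 34.655135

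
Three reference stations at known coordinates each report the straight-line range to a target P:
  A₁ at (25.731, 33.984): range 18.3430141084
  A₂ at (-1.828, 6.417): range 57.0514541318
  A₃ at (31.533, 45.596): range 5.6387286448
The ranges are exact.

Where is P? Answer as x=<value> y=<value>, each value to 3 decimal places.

eq1: (x − 25.731)² + (y − 33.984)² = 18.3430141084²
eq2: (x + 1.828)² + (y − 6.417)² = 57.0514541318²
eq3: (x − 31.533)² + (y − 45.596)² = 5.6387286448²
eq3−eq2, eq3−eq1 (x²,y² cancel):
  -66.722·x − 78.358·y = -6251.878990
  -11.604·x − 23.224·y = -1560.999594
det = -66.722·-23.224 − -78.358·-11.604 = 640.285496
x = (-6251.878990·-23.224 − -78.358·-1560.999594) / 640.285496 = 35.729111
y = (-66.722·-1560.999594 − -6251.878990·-11.604) / 640.285496 = 49.362685

x=35.729 y=49.363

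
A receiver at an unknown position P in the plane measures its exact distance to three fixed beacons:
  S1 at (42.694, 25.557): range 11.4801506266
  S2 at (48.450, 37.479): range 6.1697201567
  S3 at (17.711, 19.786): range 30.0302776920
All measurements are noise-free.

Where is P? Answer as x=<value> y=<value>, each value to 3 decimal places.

eq1: (x − 42.694)² + (y − 25.557)² = 11.4801506266²
eq2: (x − 48.450)² + (y − 37.479)² = 6.1697201567²
eq3: (x − 17.711)² + (y − 19.786)² = 30.0302776920²
eq1−eq2, eq1−eq3 (x²,y² cancel):
  11.512·x + 23.844·y = 1369.868468
  -49.966·x − 11.542·y = -2540.796288
det = 11.512·-11.542 − 23.844·-49.966 = 1058.517800
x = (1369.868468·-11.542 − 23.844·-2540.796288) / 1058.517800 = 42.296620
y = (11.512·-2540.796288 − 1369.868468·-49.966) / 1058.517800 = 37.030271

x=42.297 y=37.030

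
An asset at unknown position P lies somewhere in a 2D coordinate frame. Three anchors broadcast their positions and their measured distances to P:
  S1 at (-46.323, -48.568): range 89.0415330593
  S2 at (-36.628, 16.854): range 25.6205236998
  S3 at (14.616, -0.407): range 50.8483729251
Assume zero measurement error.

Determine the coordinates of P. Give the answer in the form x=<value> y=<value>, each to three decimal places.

eq1: (x + 46.323)² + (y + 48.568)² = 89.0415330593²
eq2: (x + 36.628)² + (y − 16.854)² = 25.6205236998²
eq3: (x − 14.616)² + (y + 0.407)² = 50.8483729251²
eq1−eq3, eq1−eq2 (x²,y² cancel):
  121.878·x + 96.322·y = 1051.959732
  19.390·x + 130.844·y = 4392.980122
det = 121.878·130.844 − 96.322·19.390 = 14079.321452
x = (1051.959732·130.844 − 96.322·4392.980122) / 14079.321452 = -20.277825
y = (121.878·4392.980122 − 1051.959732·19.390) / 14079.321452 = 36.579187

x=-20.278 y=36.579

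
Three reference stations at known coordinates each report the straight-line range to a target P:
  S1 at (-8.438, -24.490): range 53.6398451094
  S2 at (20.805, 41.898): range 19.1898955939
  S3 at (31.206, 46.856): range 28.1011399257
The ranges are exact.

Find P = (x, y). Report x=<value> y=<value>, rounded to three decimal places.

eq1: (x + 8.438)² + (y + 24.490)² = 53.6398451094²
eq2: (x − 20.805)² + (y − 41.898)² = 19.1898955939²
eq3: (x − 31.206)² + (y − 46.856)² = 28.1011399257²
eq1−eq3, eq1−eq2 (x²,y² cancel):
  79.288·x + 142.692·y = 4585.898146
  58.486·x + 132.776·y = 4026.311375
det = 79.288·132.776 − 142.692·58.486 = 2182.059176
x = (4585.898146·132.776 − 142.692·4026.311375) / 2182.059176 = 15.753372
y = (79.288·4026.311375 − 4585.898146·58.486) / 2182.059176 = 23.384947

x=15.753 y=23.385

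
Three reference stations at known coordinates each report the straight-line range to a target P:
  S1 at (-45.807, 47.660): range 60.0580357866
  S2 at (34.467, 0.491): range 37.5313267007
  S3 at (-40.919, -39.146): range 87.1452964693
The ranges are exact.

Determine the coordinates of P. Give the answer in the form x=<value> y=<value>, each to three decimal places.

x=11.695 y=30.324

eq1: (x + 45.807)² + (y − 47.660)² = 60.0580357866²
eq2: (x − 34.467)² + (y − 0.491)² = 37.5313267007²
eq3: (x + 40.919)² + (y + 39.146)² = 87.1452964693²
eq1−eq2, eq1−eq3 (x²,y² cancel):
  160.548·x − 94.338·y = -983.174500
  9.776·x − 173.612·y = -5150.318006
det = 160.548·-173.612 − -94.338·9.776 = -26950.811088
x = (-983.174500·-173.612 − -94.338·-5150.318006) / -26950.811088 = 11.694632
y = (160.548·-5150.318006 − -983.174500·9.776) / -26950.811088 = 30.324198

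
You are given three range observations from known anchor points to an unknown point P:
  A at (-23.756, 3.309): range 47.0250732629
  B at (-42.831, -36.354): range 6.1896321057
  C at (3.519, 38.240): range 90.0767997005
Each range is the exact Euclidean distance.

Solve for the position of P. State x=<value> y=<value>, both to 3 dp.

eq1: (x + 23.756)² + (y − 3.309)² = 47.0250732629²
eq2: (x + 42.831)² + (y + 36.354)² = 6.1896321057²
eq3: (x − 3.519)² + (y − 38.240)² = 90.0767997005²
eq3−eq1, eq3−eq2 (x²,y² cancel):
  -54.550·x − 69.862·y = 5003.088385
  -92.700·x − 149.188·y = 9756.945215
det = -54.550·-149.188 − -69.862·-92.700 = 1661.998000
x = (5003.088385·-149.188 − -69.862·9756.945215) / 1661.998000 = -38.965777
y = (-54.550·9756.945215 − 5003.088385·-92.700) / 1661.998000 = -41.188418

x=-38.966 y=-41.188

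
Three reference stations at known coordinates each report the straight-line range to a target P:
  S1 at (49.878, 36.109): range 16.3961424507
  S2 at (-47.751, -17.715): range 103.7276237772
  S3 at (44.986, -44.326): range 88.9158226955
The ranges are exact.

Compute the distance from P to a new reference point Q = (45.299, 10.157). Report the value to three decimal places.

eq1: (x − 49.878)² + (y − 36.109)² = 16.3961424507²
eq2: (x + 47.751)² + (y + 17.715)² = 103.7276237772²
eq3: (x − 44.986)² + (y + 44.326)² = 88.9158226955²
eq3−eq1, eq3−eq2 (x²,y² cancel):
  9.784·x + 160.870·y = 7440.330331
  -185.474·x + 53.222·y = -4247.951655
det = 9.784·53.222 − 160.870·-185.474 = 30357.926428
x = (7440.330331·53.222 − 160.870·-4247.951655) / 30357.926428 = 35.554380
y = (9.784·-4247.951655 − 7440.330331·-185.474) / 30357.926428 = 44.088185
|P − Q| = √((35.554380 − 45.299)² + (44.088185 − 10.157)²) = 35.302733

35.303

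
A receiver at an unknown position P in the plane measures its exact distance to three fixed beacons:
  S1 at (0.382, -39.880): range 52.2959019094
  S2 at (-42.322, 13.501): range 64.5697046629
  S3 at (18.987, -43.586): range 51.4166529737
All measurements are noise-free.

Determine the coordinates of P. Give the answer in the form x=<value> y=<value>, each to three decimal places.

x=21.990 y=7.743

eq1: (x − 0.382)² + (y + 39.880)² = 52.2959019094²
eq2: (x + 42.322)² + (y − 13.501)² = 64.5697046629²
eq3: (x − 18.987)² + (y + 43.586)² = 51.4166529737²
eq1−eq2, eq1−eq3 (x²,y² cancel):
  -85.408·x + 106.762·y = -1051.517043
  37.210·x − 7.412·y = 760.874394
det = -85.408·-7.412 − 106.762·37.210 = -3339.569924
x = (-1051.517043·-7.412 − 106.762·760.874394) / -3339.569924 = 21.990445
y = (-85.408·760.874394 − -1051.517043·37.210) / -3339.569924 = 7.742857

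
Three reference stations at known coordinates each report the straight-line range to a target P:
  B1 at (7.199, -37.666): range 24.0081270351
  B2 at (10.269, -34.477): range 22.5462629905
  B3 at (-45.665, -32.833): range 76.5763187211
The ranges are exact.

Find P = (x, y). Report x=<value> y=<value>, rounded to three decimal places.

eq1: (x − 7.199)² + (y + 37.666)² = 24.0081270351²
eq2: (x − 10.269)² + (y + 34.477)² = 22.5462629905²
eq3: (x + 45.665)² + (y + 32.833)² = 76.5763187211²
eq1−eq2, eq1−eq3 (x²,y² cancel):
  6.140·x + 6.378·y = -108.381078
  -105.728·x + 9.666·y = -3594.797468
det = 6.140·9.666 − 6.378·-105.728 = 733.682424
x = (-108.381078·9.666 − 6.378·-3594.797468) / 733.682424 = 29.822177
y = (6.140·-3594.797468 − -108.381078·-105.728) / 733.682424 = -45.702296

x=29.822 y=-45.702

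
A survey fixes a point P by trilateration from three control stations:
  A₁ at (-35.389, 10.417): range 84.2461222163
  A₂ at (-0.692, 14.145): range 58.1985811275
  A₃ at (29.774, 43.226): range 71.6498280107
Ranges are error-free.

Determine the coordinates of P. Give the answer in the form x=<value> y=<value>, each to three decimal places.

eq1: (x + 35.389)² + (y − 10.417)² = 84.2461222163²
eq2: (x + 0.692)² + (y − 14.145)² = 58.1985811275²
eq3: (x − 29.774)² + (y − 43.226)² = 71.6498280107²
eq1−eq2, eq1−eq3 (x²,y² cancel):
  69.394·x + 7.456·y = 2549.998942
  130.326·x + 65.618·y = 3357.794197
det = 69.394·65.618 − 7.456·130.326 = 3581.784836
x = (2549.998942·65.618 − 7.456·3357.794197) / 3581.784836 = 39.726037
y = (69.394·3357.794197 − 2549.998942·130.326) / 3581.784836 = -27.729302

x=39.726 y=-27.729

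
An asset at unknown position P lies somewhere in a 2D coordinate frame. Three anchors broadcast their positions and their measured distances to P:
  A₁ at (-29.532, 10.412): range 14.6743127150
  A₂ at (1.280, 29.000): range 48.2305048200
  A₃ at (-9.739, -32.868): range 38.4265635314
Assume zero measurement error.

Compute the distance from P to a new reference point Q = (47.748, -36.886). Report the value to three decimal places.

eq1: (x + 29.532)² + (y − 10.412)² = 14.6743127150²
eq2: (x − 1.280)² + (y − 29.000)² = 48.2305048200²
eq3: (x + 9.739)² + (y + 32.868)² = 38.4265635314²
eq1−eq2, eq1−eq3 (x²,y² cancel):
  61.624·x + 37.176·y = -2248.756510
  39.586·x − 86.560·y = -1066.660554
det = 61.624·-86.560 − 37.176·39.586 = -6805.822576
x = (-2248.756510·-86.560 − 37.176·-1066.660554) / -6805.822576 = -34.427365
y = (61.624·-1066.660554 − -2248.756510·39.586) / -6805.822576 = -3.421686
|P − Q| = √((-34.427365 − 47.748)² + (-3.421686 − -36.886)²) = 88.727960

88.728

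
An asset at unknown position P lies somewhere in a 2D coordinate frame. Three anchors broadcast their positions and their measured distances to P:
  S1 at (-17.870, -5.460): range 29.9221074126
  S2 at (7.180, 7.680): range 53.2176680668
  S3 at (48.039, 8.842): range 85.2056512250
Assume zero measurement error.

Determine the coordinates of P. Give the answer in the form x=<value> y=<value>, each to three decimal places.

eq1: (x + 17.870)² + (y + 5.460)² = 29.9221074126²
eq2: (x − 7.180)² + (y − 7.680)² = 53.2176680668²
eq3: (x − 48.039)² + (y − 8.842)² = 85.2056512250²
eq1−eq3, eq1−eq2 (x²,y² cancel):
  131.818·x + 28.604·y = -4327.892504
  50.100·x + 26.280·y = -2175.401382
det = 131.818·26.280 − 28.604·50.100 = 2031.116640
x = (-4327.892504·26.280 − 28.604·-2175.401382) / 2031.116640 = -25.361337
y = (131.818·-2175.401382 − -4327.892504·50.100) / 2031.116640 = -34.429163

x=-25.361 y=-34.429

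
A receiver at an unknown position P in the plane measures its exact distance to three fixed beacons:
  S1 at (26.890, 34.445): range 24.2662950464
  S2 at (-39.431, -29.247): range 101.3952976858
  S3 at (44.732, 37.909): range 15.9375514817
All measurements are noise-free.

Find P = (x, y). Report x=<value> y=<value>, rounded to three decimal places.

x=47.891 y=22.288

eq1: (x − 26.890)² + (y − 34.445)² = 24.2662950464²
eq2: (x + 39.431)² + (y + 29.247)² = 101.3952976858²
eq3: (x − 44.732)² + (y − 37.909)² = 15.9375514817²
eq2−eq1, eq2−eq3 (x²,y² cancel):
  132.642·x + 127.384·y = 9191.492673
  168.326·x + 134.312·y = 11054.854181
det = 132.642·134.312 − 127.384·168.326 = -3626.626880
x = (9191.492673·134.312 − 127.384·11054.854181) / -3626.626880 = 47.891274
y = (132.642·11054.854181 − 9191.492673·168.326) / -3626.626880 = 22.287715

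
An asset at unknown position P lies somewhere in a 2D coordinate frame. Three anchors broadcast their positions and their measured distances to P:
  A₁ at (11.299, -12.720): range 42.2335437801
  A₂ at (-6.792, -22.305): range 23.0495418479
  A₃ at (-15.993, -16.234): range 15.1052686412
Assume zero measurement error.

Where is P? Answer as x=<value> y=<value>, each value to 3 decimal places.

x=-29.842 y=-22.266

eq1: (x − 11.299)² + (y + 12.720)² = 42.2335437801²
eq2: (x + 6.792)² + (y + 22.305)² = 23.0495418479²
eq3: (x + 15.993)² + (y + 16.234)² = 15.1052686412²
eq1−eq3, eq1−eq2 (x²,y² cancel):
  -54.584·x − 7.028·y = 1785.356084
  -36.182·x − 19.170·y = 1506.569329
det = -54.584·-19.170 − -7.028·-36.182 = 792.088184
x = (1785.356084·-19.170 − -7.028·1506.569329) / 792.088184 = -29.841509
y = (-54.584·1506.569329 − 1785.356084·-36.182) / 792.088184 = -22.266241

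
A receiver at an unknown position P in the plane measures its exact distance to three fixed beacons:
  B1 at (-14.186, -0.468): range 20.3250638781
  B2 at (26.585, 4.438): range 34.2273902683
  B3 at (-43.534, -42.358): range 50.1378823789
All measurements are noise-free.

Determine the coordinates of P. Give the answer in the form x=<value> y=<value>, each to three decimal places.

x=-0.950 y=-15.893

eq1: (x + 14.186)² + (y + 0.468)² = 20.3250638781²
eq2: (x − 26.585)² + (y − 4.438)² = 34.2273902683²
eq3: (x + 43.534)² + (y + 42.358)² = 50.1378823789²
eq1−eq3, eq1−eq2 (x²,y² cancel):
  -58.696·x − 83.780·y = 1387.248672
  81.542·x + 9.812·y = -233.409574
det = -58.696·9.812 − -83.780·81.542 = 6255.663608
x = (1387.248672·9.812 − -83.780·-233.409574) / 6255.663608 = -0.950078
y = (-58.696·-233.409574 − 1387.248672·81.542) / 6255.663608 = -15.892610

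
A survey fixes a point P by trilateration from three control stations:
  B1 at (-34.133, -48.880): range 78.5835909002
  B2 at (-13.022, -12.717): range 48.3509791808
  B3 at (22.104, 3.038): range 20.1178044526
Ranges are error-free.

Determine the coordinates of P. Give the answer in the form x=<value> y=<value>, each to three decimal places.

x=35.325 y=-12.125

eq1: (x + 34.133)² + (y + 48.880)² = 78.5835909002²
eq2: (x + 13.022)² + (y + 12.717)² = 48.3509791808²
eq3: (x − 22.104)² + (y − 3.038)² = 20.1178044526²
eq3−eq1, eq3−eq2 (x²,y² cancel):
  -112.474·x − 103.836·y = -2714.154874
  -70.252·x − 31.510·y = -2099.612819
det = -112.474·-31.510 − -103.836·-70.252 = -3750.630932
x = (-2714.154874·-31.510 − -103.836·-2099.612819) / -3750.630932 = 35.325357
y = (-112.474·-2099.612819 − -2714.154874·-70.252) / -3750.630932 = -12.125172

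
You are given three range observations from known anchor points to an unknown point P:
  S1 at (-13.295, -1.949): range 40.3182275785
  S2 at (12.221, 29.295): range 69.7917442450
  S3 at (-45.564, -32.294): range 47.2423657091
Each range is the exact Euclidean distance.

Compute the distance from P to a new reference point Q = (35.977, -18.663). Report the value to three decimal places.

40.674

eq1: (x + 13.295)² + (y + 1.949)² = 40.3182275785²
eq2: (x − 12.221)² + (y − 29.295)² = 69.7917442450²
eq3: (x + 45.564)² + (y + 32.294)² = 47.2423657091²
eq1−eq2, eq1−eq3 (x²,y² cancel):
  51.032·x + 62.488·y = -2418.333850
  -64.538·x − 60.690·y = 2332.143263
det = 51.032·-60.690 − 62.488·-64.538 = 935.718464
x = (-2418.333850·-60.690 − 62.488·2332.143263) / 935.718464 = 1.109001
y = (51.032·2332.143263 − -2418.333850·-64.538) / 935.718464 = -39.606459
|P − Q| = √((1.109001 − 35.977)² + (-39.606459 − -18.663)²) = 40.674388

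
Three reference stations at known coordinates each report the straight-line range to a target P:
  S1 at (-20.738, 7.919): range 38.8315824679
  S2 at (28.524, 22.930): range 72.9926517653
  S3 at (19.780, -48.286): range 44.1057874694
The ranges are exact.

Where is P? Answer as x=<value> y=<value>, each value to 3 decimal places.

eq1: (x + 20.738)² + (y − 7.919)² = 38.8315824679²
eq2: (x − 28.524)² + (y − 22.930)² = 72.9926517653²
eq3: (x − 19.780)² + (y + 48.286)² = 44.1057874694²
eq3−eq1, eq3−eq2 (x²,y² cancel):
  -81.036·x + 112.410·y = -1792.582300
  17.488·x + 142.432·y = -4765.989443
det = -81.036·142.432 − 112.410·17.488 = -13507.945632
x = (-1792.582300·142.432 − 112.410·-4765.989443) / -13507.945632 = -20.759914
y = (-81.036·-4765.989443 − -1792.582300·17.488) / -13507.945632 = -30.912576

x=-20.760 y=-30.913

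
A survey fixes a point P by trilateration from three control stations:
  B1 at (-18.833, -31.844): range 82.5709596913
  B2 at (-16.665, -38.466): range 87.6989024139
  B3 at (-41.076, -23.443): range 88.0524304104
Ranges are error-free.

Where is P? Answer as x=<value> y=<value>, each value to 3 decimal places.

eq1: (x + 18.833)² + (y + 31.844)² = 82.5709596913²
eq2: (x + 16.665)² + (y + 38.466)² = 87.6989024139²
eq3: (x + 41.076)² + (y + 23.443)² = 88.0524304104²
eq2−eq3, eq2−eq1 (x²,y² cancel):
  -48.822·x + 30.046·y = 417.323627
  -4.336·x + 13.244·y = 484.500944
det = -48.822·13.244 − 30.046·-4.336 = -516.319112
x = (417.323627·13.244 − 30.046·484.500944) / -516.319112 = 17.489729
y = (-48.822·484.500944 − 417.323627·-4.336) / -516.319112 = 42.308699

x=17.490 y=42.309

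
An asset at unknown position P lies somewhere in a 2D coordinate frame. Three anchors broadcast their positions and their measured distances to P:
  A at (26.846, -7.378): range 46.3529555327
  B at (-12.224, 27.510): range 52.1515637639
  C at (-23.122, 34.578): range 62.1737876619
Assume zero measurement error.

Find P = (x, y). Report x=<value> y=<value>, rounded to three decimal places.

eq1: (x − 26.846)² + (y + 7.378)² = 46.3529555327²
eq2: (x + 12.224)² + (y − 27.510)² = 52.1515637639²
eq3: (x + 23.122)² + (y − 34.578)² = 62.1737876619²
eq2−eq1, eq2−eq3 (x²,y² cancel):
  78.140·x − 69.776·y = 440.105440
  -21.796·x + 14.136·y = -321.755577
det = 78.140·14.136 − -69.776·-21.796 = -416.250656
x = (440.105440·14.136 − -69.776·-321.755577) / -416.250656 = 38.989696
y = (78.140·-321.755577 − 440.105440·-21.796) / -416.250656 = 37.355959

x=38.990 y=37.356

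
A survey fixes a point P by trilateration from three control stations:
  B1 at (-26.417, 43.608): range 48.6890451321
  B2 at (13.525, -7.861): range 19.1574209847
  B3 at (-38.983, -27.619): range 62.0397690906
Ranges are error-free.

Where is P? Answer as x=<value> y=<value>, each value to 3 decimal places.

eq1: (x + 26.417)² + (y − 43.608)² = 48.6890451321²
eq2: (x − 13.525)² + (y + 7.861)² = 19.1574209847²
eq3: (x + 38.983)² + (y + 27.619)² = 62.0397690906²
eq1−eq3, eq1−eq2 (x²,y² cancel):
  -25.132·x − 142.454·y = -1795.341936
  79.884·x − 102.938·y = -351.178270
det = -25.132·-102.938 − -142.454·79.884 = 13966.833152
x = (-1795.341936·-102.938 − -142.454·-351.178270) / 13966.833152 = 9.650159
y = (-25.132·-351.178270 − -1795.341936·79.884) / 13966.833152 = 10.900460

x=9.650 y=10.900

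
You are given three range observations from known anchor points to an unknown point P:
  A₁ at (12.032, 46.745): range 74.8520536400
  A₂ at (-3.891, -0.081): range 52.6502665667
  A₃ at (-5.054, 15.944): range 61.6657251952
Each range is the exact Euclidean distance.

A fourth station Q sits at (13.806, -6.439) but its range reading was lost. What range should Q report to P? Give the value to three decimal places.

33.893

eq1: (x − 12.032)² + (y − 46.745)² = 74.8520536400²
eq2: (x + 3.891)² + (y + 0.081)² = 52.6502665667²
eq3: (x + 5.054)² + (y − 15.944)² = 61.6657251952²
eq1−eq2, eq1−eq3 (x²,y² cancel):
  -31.846·x − 93.652·y = 516.061758
  -34.172·x − 61.602·y = -249.941727
det = -31.846·-61.602 − -93.652·-34.172 = -1238.498852
x = (516.061758·-61.602 − -93.652·-249.941727) / -1238.498852 = 44.568454
y = (-31.846·-249.941727 − 516.061758·-34.172) / -1238.498852 = -20.665749
|P − Q| = √((44.568454 − 13.806)² + (-20.665749 − -6.439)²) = 33.892904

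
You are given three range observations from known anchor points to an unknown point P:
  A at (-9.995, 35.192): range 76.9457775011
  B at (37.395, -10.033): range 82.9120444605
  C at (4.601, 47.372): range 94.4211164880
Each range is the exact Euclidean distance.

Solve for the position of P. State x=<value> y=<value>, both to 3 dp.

eq1: (x + 9.995)² + (y − 35.192)² = 76.9457775011²
eq2: (x − 37.395)² + (y + 10.033)² = 82.9120444605²
eq3: (x − 4.601)² + (y − 47.372)² = 94.4211164880²
eq2−eq3, eq2−eq1 (x²,y² cancel):
  -65.588·x + 114.810·y = -1274.711651
  -94.780·x + 90.450·y = 793.084216
det = -65.588·90.450 − 114.810·-94.780 = 4949.257200
x = (-1274.711651·90.450 − 114.810·793.084216) / 4949.257200 = -41.693462
y = (-65.588·793.084216 − -1274.711651·-94.780) / 4949.257200 = -34.921195

x=-41.693 y=-34.921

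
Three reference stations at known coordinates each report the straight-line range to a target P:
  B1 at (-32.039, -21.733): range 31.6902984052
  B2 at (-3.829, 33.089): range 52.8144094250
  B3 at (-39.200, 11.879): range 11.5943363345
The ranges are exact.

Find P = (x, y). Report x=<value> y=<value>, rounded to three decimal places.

x=-48.696 y=5.227

eq1: (x + 32.039)² + (y + 21.733)² = 31.6902984052²
eq2: (x + 3.829)² + (y − 33.089)² = 52.8144094250²
eq3: (x + 39.200)² + (y − 11.879)² = 11.5943363345²
eq2−eq3, eq2−eq1 (x²,y² cancel):
  -70.742·x − 42.420·y = 3223.140687
  -56.420·x − 109.644·y = 2174.364478
det = -70.742·-109.644 − -42.420·-56.420 = 5363.099448
x = (3223.140687·-109.644 − -42.420·2174.364478) / 5363.099448 = -48.696001
y = (-70.742·2174.364478 − 3223.140687·-56.420) / 5363.099448 = 5.226587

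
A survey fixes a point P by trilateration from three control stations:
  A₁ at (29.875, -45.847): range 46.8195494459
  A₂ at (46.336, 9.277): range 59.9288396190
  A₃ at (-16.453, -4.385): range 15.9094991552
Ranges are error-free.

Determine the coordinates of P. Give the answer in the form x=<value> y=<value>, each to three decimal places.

x=-7.321 y=-17.413

eq1: (x − 29.875)² + (y + 45.847)² = 46.8195494459²
eq2: (x − 46.336)² + (y − 9.277)² = 59.9288396190²
eq3: (x + 16.453)² + (y + 4.385)² = 15.9094991552²
eq1−eq2, eq1−eq3 (x²,y² cancel):
  32.922·x + 110.248·y = -2160.771017
  -92.656·x + 82.924·y = -765.575553
det = 32.922·82.924 − 110.248·-92.656 = 12945.162616
x = (-2160.771017·82.924 − 110.248·-765.575553) / 12945.162616 = -7.321391
y = (32.922·-765.575553 − -2160.771017·-92.656) / 12945.162616 = -17.412889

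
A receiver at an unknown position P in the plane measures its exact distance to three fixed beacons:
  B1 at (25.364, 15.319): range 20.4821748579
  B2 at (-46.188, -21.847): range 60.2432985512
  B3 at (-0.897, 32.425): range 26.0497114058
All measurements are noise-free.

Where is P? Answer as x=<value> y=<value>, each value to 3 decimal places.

eq1: (x − 25.364)² + (y − 15.319)² = 20.4821748579²
eq2: (x + 46.188)² + (y + 21.847)² = 60.2432985512²
eq3: (x + 0.897)² + (y − 32.425)² = 26.0497114058²
eq3−eq1, eq3−eq2 (x²,y² cancel):
  52.522·x − 34.212·y = 84.887000
  -90.582·x − 108.544·y = -1392.230037
det = 52.522·-108.544 − -34.212·-90.582 = -8799.939352
x = (84.887000·-108.544 − -34.212·-1392.230037) / -8799.939352 = 6.459698
y = (52.522·-1392.230037 − 84.887000·-90.582) / -8799.939352 = 7.435673

x=6.460 y=7.436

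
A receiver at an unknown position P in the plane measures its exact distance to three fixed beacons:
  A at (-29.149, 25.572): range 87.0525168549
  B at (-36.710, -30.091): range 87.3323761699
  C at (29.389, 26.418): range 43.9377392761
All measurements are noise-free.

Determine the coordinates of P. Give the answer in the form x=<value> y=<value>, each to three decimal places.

x=48.922 y=-12.939

eq1: (x + 29.149)² + (y − 25.572)² = 87.0525168549²
eq2: (x + 36.710)² + (y + 30.091)² = 87.3323761699²
eq3: (x − 29.389)² + (y − 26.418)² = 43.9377392761²
eq3−eq2, eq3−eq1 (x²,y² cancel):
  -132.198·x − 113.018·y = -5004.950659
  -117.076·x − 1.692·y = -5705.648418
det = -132.198·-1.692 − -113.018·-117.076 = -13008.016352
x = (-5004.950659·-1.692 − -113.018·-5705.648418) / -13008.016352 = 48.921571
y = (-132.198·-5705.648418 − -5004.950659·-117.076) / -13008.016352 = -12.939383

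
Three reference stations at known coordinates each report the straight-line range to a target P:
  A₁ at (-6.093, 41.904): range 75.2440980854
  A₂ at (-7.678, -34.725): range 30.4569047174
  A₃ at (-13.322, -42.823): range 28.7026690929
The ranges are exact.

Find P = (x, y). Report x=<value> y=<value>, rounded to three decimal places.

eq1: (x + 6.093)² + (y − 41.904)² = 75.2440980854²
eq2: (x + 7.678)² + (y + 34.725)² = 30.4569047174²
eq3: (x + 13.322)² + (y + 42.823)² = 28.7026690929²
eq3−eq1, eq3−eq2 (x²,y² cancel):
  14.458·x + 169.454·y = -5056.046232
  11.288·x + 16.196·y = -850.287536
det = 14.458·16.196 − 169.454·11.288 = -1678.634984
x = (-5056.046232·16.196 − 169.454·-850.287536) / -1678.634984 = -37.052069
y = (14.458·-850.287536 − -5056.046232·11.288) / -1678.634984 = -26.675956

x=-37.052 y=-26.676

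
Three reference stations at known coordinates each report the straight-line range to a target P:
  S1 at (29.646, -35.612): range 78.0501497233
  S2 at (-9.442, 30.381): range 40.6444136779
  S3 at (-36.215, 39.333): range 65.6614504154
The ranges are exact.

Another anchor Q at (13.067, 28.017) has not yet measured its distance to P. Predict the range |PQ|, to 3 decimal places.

eq1: (x − 29.646)² + (y + 35.612)² = 78.0501497233²
eq2: (x + 9.442)² + (y − 30.381)² = 40.6444136779²
eq3: (x + 36.215)² + (y − 39.333)² = 65.6614504154²
eq1−eq3, eq1−eq2 (x²,y² cancel):
  -131.722·x + 149.890·y = 2491.911055
  -78.176·x + 131.986·y = 3304.914174
det = -131.722·131.986 − 149.890·-78.176 = -5667.659252
x = (2491.911055·131.986 − 149.890·3304.914174) / -5667.659252 = 29.373010
y = (-131.722·3304.914174 − 2491.911055·-78.176) / -5667.659252 = 42.437672
|P − Q| = √((29.373010 − 13.067)² + (42.437672 − 28.017)²) = 21.767907

21.768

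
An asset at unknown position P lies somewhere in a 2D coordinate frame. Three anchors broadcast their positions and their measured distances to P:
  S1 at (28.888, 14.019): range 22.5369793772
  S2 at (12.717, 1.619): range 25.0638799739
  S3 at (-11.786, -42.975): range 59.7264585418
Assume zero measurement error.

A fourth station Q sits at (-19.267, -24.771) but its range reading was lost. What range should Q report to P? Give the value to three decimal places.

eq1: (x − 28.888)² + (y − 14.019)² = 22.5369793772²
eq2: (x − 12.717)² + (y − 1.619)² = 25.0638799739²
eq3: (x + 11.786)² + (y + 42.975)² = 59.7264585418²
eq2−eq1, eq2−eq3 (x²,y² cancel):
  32.342·x + 24.800·y = 986.988295
  -49.006·x − 89.188·y = -1117.634600
det = 32.342·-89.188 − 24.800·-49.006 = -1669.169496
x = (986.988295·-89.188 − 24.800·-1117.634600) / -1669.169496 = 36.131845
y = (32.342·-1117.634600 − 986.988295·-49.006) / -1669.169496 = -7.322091
|P − Q| = √((36.131845 − -19.267)² + (-7.322091 − -24.771)²) = 58.081809

58.082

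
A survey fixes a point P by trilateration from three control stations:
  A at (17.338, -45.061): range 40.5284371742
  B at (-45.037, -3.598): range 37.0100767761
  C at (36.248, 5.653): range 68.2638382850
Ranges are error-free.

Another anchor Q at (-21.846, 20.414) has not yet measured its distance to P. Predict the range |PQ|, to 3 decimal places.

eq1: (x − 17.338)² + (y + 45.061)² = 40.5284371742²
eq2: (x + 45.037)² + (y + 3.598)² = 37.0100767761²
eq3: (x − 36.248)² + (y − 5.653)² = 68.2638382850²
eq1−eq2, eq1−eq3 (x²,y² cancel):
  -124.750·x + 82.926·y = -17.014555
  37.820·x + 101.428·y = -4002.623450
det = -124.750·101.428 − 82.926·37.820 = -15789.404320
x = (-17.014555·101.428 − 82.926·-4002.623450) / -15789.404320 = -20.912493
y = (-124.750·-4002.623450 − -17.014555·37.820) / -15789.404320 = -31.664954
|P − Q| = √((-20.912493 − -21.846)² + (-31.664954 − 20.414)²) = 52.087320

52.087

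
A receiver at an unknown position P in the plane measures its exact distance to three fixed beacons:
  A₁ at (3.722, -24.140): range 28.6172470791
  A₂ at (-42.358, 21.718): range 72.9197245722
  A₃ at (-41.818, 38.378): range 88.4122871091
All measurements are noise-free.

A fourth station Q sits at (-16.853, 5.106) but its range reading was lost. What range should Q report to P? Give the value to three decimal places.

eq1: (x − 3.722)² + (y + 24.140)² = 28.6172470791²
eq2: (x + 42.358)² + (y − 21.718)² = 72.9197245722²
eq3: (x + 41.818)² + (y − 38.378)² = 88.4122871091²
eq1−eq2, eq1−eq3 (x²,y² cancel):
  -92.160·x + 91.716·y = -2829.060597
  -91.080·x + 125.036·y = -4372.762557
det = -92.160·125.036 − 91.716·-91.080 = -3169.824480
x = (-2829.060597·125.036 − 91.716·-4372.762557) / -3169.824480 = -14.927599
y = (-92.160·-4372.762557 − -2829.060597·-91.080) / -3169.824480 = -45.845743
|P − Q| = √((-14.927599 − -16.853)² + (-45.845743 − 5.106)²) = 50.988109

50.988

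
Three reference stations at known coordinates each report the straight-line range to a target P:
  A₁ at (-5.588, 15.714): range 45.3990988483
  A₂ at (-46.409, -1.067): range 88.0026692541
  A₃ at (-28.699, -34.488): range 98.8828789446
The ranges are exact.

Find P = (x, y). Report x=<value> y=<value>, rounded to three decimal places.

eq1: (x + 5.588)² + (y − 15.714)² = 45.3990988483²
eq2: (x + 46.409)² + (y + 1.067)² = 88.0026692541²
eq3: (x + 28.699)² + (y + 34.488)² = 98.8828789446²
eq2−eq3, eq2−eq1 (x²,y² cancel):
  35.420·x − 66.842·y = -2175.232978
  81.642·x + 33.562·y = 3806.613390
det = 35.420·33.562 − -66.842·81.642 = 6645.880604
x = (-2175.232978·33.562 − -66.842·3806.613390) / 6645.880604 = 27.300593
y = (35.420·3806.613390 − -2175.232978·81.642) / 6645.880604 = 47.009664

x=27.301 y=47.010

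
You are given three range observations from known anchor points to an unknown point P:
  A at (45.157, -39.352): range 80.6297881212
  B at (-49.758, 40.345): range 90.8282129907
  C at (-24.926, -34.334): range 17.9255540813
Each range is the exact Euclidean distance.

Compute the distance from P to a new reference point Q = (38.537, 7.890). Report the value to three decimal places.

93.021

eq1: (x − 45.157)² + (y + 39.352)² = 80.6297881212²
eq2: (x + 49.758)² + (y − 40.345)² = 90.8282129907²
eq3: (x + 24.926)² + (y + 34.334)² = 17.9255540813²
eq3−eq2, eq3−eq1 (x²,y² cancel):
  -49.664·x + 149.358·y = -5624.990229
  140.166·x − 10.036·y = -4392.231722
det = -49.664·-10.036 − 149.358·140.166 = -20436.485524
x = (-5624.990229·-10.036 − 149.358·-4392.231722) / -20436.485524 = -34.862518
y = (-49.664·-4392.231722 − -5624.990229·140.166) / -20436.485524 = -49.253487
|P − Q| = √((-34.862518 − 38.537)² + (-49.253487 − 7.890)²) = 93.020790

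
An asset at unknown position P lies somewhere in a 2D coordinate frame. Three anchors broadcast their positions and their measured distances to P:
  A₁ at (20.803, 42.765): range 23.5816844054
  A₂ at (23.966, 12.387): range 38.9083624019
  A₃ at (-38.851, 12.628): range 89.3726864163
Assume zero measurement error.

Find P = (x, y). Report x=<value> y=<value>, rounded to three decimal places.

x=44.212 y=45.613

eq1: (x − 20.803)² + (y − 42.765)² = 23.5816844054²
eq2: (x − 23.966)² + (y − 12.387)² = 38.9083624019²
eq3: (x + 38.851)² + (y − 12.628)² = 89.3726864163²
eq2−eq1, eq2−eq3 (x²,y² cancel):
  -6.326·x + 60.756·y = 2491.567934
  -125.634·x + 0.482·y = -5532.556752
det = -6.326·0.482 − 60.756·-125.634 = 7629.970172
x = (2491.567934·0.482 − 60.756·-5532.556752) / 7629.970172 = 44.212093
y = (-6.326·-5532.556752 − 2491.567934·-125.634) / 7629.970172 = 45.612839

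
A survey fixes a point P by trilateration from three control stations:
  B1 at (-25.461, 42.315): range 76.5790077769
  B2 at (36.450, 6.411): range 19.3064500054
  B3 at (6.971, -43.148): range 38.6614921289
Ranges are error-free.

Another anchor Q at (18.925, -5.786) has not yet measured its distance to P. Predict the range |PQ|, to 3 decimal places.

11.625

eq1: (x + 25.461)² + (y − 42.315)² = 76.5790077769²
eq2: (x − 36.450)² + (y − 6.411)² = 19.3064500054²
eq3: (x − 6.971)² + (y + 43.148)² = 38.6614921289²
eq1−eq3, eq1−eq2 (x²,y² cancel):
  64.864·x − 170.926·y = 3841.156457
  123.822·x − 71.808·y = 4422.487095
det = 64.864·-71.808 − -170.926·123.822 = 16506.645060
x = (3841.156457·-71.808 − -170.926·4422.487095) / 16506.645060 = 29.084788
y = (64.864·4422.487095 − 3841.156457·123.822) / 16506.645060 = -11.435363
|P − Q| = √((29.084788 − 18.925)² + (-11.435363 − -5.786)²) = 11.624826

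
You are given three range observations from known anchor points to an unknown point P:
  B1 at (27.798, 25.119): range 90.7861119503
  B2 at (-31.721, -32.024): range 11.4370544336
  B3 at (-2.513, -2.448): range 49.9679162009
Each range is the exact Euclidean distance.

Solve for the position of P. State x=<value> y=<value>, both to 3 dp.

x=-43.147 y=-31.528

eq1: (x − 27.798)² + (y − 25.119)² = 90.7861119503²
eq2: (x + 31.721)² + (y + 32.024)² = 11.4370544336²
eq3: (x + 2.513)² + (y + 2.448)² = 49.9679162009²
eq3−eq1, eq3−eq2 (x²,y² cancel):
  60.622·x + 55.134·y = -4353.940382
  -58.416·x − 59.152·y = 4385.436979
det = 60.622·-59.152 − 55.134·-58.416 = -365.204800
x = (-4353.940382·-59.152 − 55.134·4385.436979) / -365.204800 = -43.147294
y = (60.622·4385.436979 − -4353.940382·-58.416) / -365.204800 = -31.528006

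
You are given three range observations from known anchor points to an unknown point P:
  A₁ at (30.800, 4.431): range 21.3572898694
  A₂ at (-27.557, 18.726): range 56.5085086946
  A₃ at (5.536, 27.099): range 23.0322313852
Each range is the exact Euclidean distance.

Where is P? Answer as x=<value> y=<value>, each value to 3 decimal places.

eq1: (x − 30.800)² + (y − 4.431)² = 21.3572898694²
eq2: (x + 27.557)² + (y − 18.726)² = 56.5085086946²
eq3: (x − 5.536)² + (y − 27.099)² = 23.0322313852²
eq2−eq3, eq2−eq1 (x²,y² cancel):
  66.186·x + 16.746·y = 2317.679644
  116.714·x − 28.590·y = 2595.300160
det = 66.186·-28.590 − 16.746·116.714 = -3846.750384
x = (2317.679644·-28.590 − 16.746·2595.300160) / -3846.750384 = 28.523649
y = (66.186·2595.300160 − 2317.679644·116.714) / -3846.750384 = 25.666632

x=28.524 y=25.667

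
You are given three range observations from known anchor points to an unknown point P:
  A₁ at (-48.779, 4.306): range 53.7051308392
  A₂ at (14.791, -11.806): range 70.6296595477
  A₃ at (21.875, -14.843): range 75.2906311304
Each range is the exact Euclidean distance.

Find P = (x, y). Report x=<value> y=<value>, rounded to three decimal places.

eq1: (x + 48.779)² + (y − 4.306)² = 53.7051308392²
eq2: (x − 14.791)² + (y + 11.806)² = 70.6296595477²
eq3: (x − 21.875)² + (y + 14.843)² = 75.2906311304²
eq1−eq3, eq1−eq2 (x²,y² cancel):
  141.308·x − 38.298·y = -4483.540261
  127.140·x − 32.224·y = -4144.084889
det = 141.308·-32.224 − -38.298·127.140 = 315.698728
x = (-4483.540261·-32.224 − -38.298·-4144.084889) / 315.698728 = -45.082734
y = (141.308·-4144.084889 − -4483.540261·127.140) / 315.698728 = -49.271782

x=-45.083 y=-49.272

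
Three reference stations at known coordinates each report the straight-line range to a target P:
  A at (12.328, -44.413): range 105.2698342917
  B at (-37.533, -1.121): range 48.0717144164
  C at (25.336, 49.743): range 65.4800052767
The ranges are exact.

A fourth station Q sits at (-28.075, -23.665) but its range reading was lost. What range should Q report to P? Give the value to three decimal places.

eq1: (x − 12.328)² + (y + 44.413)² = 105.2698342917²
eq2: (x + 37.533)² + (y + 1.121)² = 48.0717144164²
eq3: (x − 25.336)² + (y − 49.743)² = 65.4800052767²
eq3−eq2, eq3−eq1 (x²,y² cancel):
  -125.738·x − 101.728·y = 270.445149
  -26.016·x − 188.312·y = -7785.891713
det = -125.738·-188.312 − -101.728·-26.016 = 21031.418608
x = (270.445149·-188.312 − -101.728·-7785.891713) / 21031.418608 = -40.081522
y = (-125.738·-7785.891713 − 270.445149·-26.016) / 21031.418608 = 46.883112
|P − Q| = √((-40.081522 − -28.075)² + (46.883112 − -23.665)²) = 71.562509

71.563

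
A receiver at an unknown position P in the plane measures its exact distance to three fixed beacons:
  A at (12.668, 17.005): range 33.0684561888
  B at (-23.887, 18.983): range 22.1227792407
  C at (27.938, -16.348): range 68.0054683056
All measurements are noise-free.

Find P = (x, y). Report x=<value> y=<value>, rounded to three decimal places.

eq1: (x − 12.668)² + (y − 17.005)² = 33.0684561888²
eq2: (x + 23.887)² + (y − 18.983)² = 22.1227792407²
eq3: (x − 27.938)² + (y + 16.348)² = 68.0054683056²
eq2−eq3, eq2−eq1 (x²,y² cancel):
  103.650·x − 70.662·y = -4018.480468
  73.110·x − 3.956·y = -1085.400242
det = 103.650·-3.956 − -70.662·73.110 = 4756.059420
x = (-4018.480468·-3.956 − -70.662·-1085.400242) / 4756.059420 = -12.783575
y = (103.650·-1085.400242 − -4018.480468·73.110) / 4756.059420 = 38.117558

x=-12.784 y=38.118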